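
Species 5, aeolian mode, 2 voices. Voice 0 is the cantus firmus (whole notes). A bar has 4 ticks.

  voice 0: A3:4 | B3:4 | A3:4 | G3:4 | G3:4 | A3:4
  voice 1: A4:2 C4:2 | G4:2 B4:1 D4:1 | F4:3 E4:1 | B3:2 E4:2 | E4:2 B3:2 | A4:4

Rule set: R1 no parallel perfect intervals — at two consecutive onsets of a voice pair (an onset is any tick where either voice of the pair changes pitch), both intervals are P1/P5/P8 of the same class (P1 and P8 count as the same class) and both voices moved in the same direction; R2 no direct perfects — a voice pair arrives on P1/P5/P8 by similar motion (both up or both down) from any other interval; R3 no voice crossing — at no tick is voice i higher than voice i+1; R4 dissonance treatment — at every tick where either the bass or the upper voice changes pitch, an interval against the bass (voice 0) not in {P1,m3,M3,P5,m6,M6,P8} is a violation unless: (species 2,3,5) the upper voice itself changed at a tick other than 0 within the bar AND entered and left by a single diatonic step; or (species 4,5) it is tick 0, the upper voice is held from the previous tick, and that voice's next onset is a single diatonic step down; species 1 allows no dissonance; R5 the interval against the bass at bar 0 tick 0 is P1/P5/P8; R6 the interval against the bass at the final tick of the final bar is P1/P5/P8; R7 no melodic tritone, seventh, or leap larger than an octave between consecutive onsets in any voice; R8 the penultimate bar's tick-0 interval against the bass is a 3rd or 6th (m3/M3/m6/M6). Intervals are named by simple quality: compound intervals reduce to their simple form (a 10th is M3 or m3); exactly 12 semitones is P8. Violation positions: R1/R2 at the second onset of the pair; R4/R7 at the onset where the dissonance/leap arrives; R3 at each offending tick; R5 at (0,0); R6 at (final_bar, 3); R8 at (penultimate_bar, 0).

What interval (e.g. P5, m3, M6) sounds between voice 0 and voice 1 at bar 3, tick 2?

voice 0=G3 voice 1=E4 -> M6

M6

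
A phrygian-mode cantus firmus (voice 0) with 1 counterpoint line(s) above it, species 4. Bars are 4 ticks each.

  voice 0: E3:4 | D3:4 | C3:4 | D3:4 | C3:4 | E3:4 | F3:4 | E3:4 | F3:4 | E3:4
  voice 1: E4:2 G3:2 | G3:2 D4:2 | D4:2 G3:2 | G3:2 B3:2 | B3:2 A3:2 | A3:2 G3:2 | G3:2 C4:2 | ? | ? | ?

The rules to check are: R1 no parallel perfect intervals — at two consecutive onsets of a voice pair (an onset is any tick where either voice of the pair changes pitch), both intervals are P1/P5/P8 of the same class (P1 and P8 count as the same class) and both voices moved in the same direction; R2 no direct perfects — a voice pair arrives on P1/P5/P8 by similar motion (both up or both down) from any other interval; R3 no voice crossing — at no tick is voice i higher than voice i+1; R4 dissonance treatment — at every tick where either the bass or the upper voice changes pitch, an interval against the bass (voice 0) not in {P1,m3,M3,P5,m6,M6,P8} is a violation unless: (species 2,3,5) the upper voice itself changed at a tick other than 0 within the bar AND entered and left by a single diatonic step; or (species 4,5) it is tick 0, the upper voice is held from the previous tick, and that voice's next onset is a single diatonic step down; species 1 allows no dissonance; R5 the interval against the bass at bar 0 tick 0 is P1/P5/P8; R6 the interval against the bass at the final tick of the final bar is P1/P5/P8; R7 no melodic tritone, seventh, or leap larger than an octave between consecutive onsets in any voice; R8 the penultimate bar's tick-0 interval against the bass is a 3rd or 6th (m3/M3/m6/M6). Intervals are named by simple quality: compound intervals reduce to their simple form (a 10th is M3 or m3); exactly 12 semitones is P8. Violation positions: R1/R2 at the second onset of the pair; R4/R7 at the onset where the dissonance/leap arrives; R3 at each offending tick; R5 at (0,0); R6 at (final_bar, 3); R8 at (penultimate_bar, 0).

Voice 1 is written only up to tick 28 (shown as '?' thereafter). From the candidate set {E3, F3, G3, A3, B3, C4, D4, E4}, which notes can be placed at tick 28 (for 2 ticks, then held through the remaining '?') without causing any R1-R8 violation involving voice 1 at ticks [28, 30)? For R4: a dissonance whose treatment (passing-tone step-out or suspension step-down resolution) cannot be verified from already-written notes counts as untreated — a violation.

{C4, E4, G3}

E3: violates R2
F3: violates R4
G3: legal
A3: violates R4
B3: violates R1
C4: legal
D4: violates R4
E4: legal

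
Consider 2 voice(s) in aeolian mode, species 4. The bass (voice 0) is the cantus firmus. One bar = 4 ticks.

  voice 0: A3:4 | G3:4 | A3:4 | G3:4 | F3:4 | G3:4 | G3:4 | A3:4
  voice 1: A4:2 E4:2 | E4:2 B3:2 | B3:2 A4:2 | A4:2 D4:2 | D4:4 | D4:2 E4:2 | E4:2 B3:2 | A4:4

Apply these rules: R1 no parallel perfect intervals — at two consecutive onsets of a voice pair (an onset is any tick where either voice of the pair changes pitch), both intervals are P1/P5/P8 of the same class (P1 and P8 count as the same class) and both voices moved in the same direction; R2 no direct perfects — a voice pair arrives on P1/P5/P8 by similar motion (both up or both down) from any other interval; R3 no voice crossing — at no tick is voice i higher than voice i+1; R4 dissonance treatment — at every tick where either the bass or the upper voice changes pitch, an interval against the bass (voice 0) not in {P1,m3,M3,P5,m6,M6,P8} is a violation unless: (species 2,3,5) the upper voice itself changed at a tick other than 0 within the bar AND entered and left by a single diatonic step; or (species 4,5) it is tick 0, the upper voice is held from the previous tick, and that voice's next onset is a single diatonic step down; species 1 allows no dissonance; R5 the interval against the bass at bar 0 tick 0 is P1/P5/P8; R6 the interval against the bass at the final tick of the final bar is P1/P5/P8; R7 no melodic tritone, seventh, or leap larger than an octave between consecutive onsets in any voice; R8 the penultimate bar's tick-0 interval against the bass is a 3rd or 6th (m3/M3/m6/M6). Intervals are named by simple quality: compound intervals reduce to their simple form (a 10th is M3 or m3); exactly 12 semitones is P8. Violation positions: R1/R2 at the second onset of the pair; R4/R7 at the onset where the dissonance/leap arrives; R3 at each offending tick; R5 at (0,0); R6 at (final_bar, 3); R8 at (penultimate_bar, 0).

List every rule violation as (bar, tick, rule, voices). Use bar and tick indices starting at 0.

bar 0: v0=A3 v1=A4 downbeat P8
bar 1: v0=G3 v1=E4 downbeat M6
bar 2: v0=A3 v1=B3 downbeat M2
bar 3: v0=G3 v1=A4 downbeat M2
bar 4: v0=F3 v1=D4 downbeat M6
bar 5: v0=G3 v1=D4 downbeat P5
bar 6: v0=G3 v1=E4 downbeat M6
bar 7: v0=A3 v1=A4 downbeat P8
  -> R4 @ bar 2 tick 0 v(0, 1): A3/B3 M2 untreated
  -> R7 @ bar 2 tick 2 v(1,): B3->A4 leap 10st
  -> R4 @ bar 3 tick 0 v(0, 1): G3/A4 M2 untreated
  -> R2 @ bar 7 tick 0 v(0, 1): G3/B3 M3 -> A3/A4 P8 similar
  -> R7 @ bar 7 tick 0 v(1,): B3->A4 leap 10st

(2, 0, R4, (0, 1))
(2, 2, R7, (1,))
(3, 0, R4, (0, 1))
(7, 0, R2, (0, 1))
(7, 0, R7, (1,))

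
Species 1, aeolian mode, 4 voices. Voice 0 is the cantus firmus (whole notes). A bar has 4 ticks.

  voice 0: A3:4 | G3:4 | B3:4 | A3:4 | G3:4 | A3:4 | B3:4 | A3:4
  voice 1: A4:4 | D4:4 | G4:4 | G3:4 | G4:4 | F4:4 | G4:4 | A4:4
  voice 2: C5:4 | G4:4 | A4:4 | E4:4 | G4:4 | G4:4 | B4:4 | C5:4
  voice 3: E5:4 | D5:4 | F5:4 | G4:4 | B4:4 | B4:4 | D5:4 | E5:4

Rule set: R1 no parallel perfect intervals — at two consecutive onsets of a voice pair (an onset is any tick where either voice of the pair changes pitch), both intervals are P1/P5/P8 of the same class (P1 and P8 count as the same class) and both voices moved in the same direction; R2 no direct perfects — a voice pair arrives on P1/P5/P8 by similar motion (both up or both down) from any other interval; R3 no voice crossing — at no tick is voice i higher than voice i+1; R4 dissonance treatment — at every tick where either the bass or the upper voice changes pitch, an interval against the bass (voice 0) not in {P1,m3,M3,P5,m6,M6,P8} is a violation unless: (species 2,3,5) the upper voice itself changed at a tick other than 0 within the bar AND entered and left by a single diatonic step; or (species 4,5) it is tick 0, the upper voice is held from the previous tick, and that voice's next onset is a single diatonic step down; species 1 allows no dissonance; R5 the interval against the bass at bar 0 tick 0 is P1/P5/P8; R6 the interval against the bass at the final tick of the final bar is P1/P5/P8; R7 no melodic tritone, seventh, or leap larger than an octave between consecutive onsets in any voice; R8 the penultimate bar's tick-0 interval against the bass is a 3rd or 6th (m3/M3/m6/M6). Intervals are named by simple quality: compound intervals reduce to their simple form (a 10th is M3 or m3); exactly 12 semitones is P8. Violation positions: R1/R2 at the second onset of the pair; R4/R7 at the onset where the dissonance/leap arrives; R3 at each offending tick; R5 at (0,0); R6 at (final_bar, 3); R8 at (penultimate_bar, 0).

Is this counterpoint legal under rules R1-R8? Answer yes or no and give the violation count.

bar 0: v0=A3 v1=A4 v2=C5 v3=E5 (P5)
bar 1: v0=G3 v1=D4 v2=G4 v3=D5 (P5)
bar 2: v0=B3 v1=G4 v2=A4 v3=F5 (TT)
bar 3: v0=A3 v1=G3 v2=E4 v3=G4 (m7)
bar 4: v0=G3 v1=G4 v2=G4 v3=B4 (M3)
bar 5: v0=A3 v1=F4 v2=G4 v3=B4 (M2)
bar 6: v0=B3 v1=G4 v2=B4 v3=D5 (m3)
bar 7: v0=A3 v1=A4 v2=C5 v3=E5 (P5)
  R5 @ bar0.0: opens on m3
  R1 @ bar1.0: A3/E5 P5 -> G3/D5 P5 similar
  R2 @ bar1.0: A3/A4 P8 -> G3/D4 P5 similar
  R2 @ bar1.0: A3/C5 m3 -> G3/G4 P8 similar
  R2 @ bar1.0: A4/E5 P5 -> D4/D5 P8 similar
  R2 @ bar1.0: C5/E5 M3 -> G4/D5 P5 similar
  R4 @ bar2.0: B3/A4 m7 untreated
  R4 @ bar2.0: B3/F5 TT untreated
  R2 @ bar3.0: B3/A4 m7 -> A3/E4 P5 similar
  R2 @ bar3.0: G4/F5 m7 -> G3/G4 P8 similar
  R3 @ bar3.0: A3 above G3
  R4 @ bar3.0: A3/G3 M2 untreated
  R4 @ bar3.0: A3/G4 m7 untreated
  R7 @ bar3.0: F5->G4 leap 10st
  R3 @ bar3.1: A3 above G3
  R3 @ bar3.2: A3 above G3
  R3 @ bar3.3: A3 above G3
  R2 @ bar4.0: G3/E4 M6 -> G4/G4 P1 similar
  R4 @ bar5.0: A3/G4 m7 untreated
  R4 @ bar5.0: A3/B4 M2 untreated
  R2 @ bar6.0: A3/G4 m7 -> B3/B4 P8 similar
  R2 @ bar6.0: F4/B4 TT -> G4/D5 P5 similar
  R8 @ bar6.0: penult P8 not 3rd/6th
  R1 @ bar7.0: G4/D5 P5 -> A4/E5 P5 similar
  R6 @ bar7.3: closes on m3

No (25 violations)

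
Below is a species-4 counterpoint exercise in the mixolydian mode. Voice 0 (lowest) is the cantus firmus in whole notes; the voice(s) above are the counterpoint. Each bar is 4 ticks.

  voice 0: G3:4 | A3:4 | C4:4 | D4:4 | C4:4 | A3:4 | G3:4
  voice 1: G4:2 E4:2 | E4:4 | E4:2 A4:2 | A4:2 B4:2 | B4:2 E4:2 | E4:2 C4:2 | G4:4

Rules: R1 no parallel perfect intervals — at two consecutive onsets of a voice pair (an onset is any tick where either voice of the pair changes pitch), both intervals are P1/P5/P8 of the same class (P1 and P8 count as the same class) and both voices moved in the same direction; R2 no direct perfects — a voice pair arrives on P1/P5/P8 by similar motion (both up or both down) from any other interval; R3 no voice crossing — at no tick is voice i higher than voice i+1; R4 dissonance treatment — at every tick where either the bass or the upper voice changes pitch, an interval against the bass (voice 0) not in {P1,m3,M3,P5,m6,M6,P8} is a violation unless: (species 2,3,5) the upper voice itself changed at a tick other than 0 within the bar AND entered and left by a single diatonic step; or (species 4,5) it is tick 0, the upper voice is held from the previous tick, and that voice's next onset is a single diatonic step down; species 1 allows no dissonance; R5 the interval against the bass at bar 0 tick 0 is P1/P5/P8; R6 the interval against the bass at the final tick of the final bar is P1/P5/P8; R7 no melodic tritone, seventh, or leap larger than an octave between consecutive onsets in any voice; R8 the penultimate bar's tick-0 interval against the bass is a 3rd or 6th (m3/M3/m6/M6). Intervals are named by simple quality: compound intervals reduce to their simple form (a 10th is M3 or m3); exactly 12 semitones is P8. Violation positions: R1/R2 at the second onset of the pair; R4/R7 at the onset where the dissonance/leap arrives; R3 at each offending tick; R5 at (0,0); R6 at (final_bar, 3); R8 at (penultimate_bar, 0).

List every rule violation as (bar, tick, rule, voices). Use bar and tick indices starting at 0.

bar 0: v0=G3 v1=G4 downbeat P8
bar 1: v0=A3 v1=E4 downbeat P5
bar 2: v0=C4 v1=E4 downbeat M3
bar 3: v0=D4 v1=A4 downbeat P5
bar 4: v0=C4 v1=B4 downbeat M7
bar 5: v0=A3 v1=E4 downbeat P5
bar 6: v0=G3 v1=G4 downbeat P8
  -> R4 @ bar 4 tick 0 v(0, 1): C4/B4 M7 untreated
  -> R8 @ bar 5 tick 0 v(0, 1): penult P5 not 3rd/6th

(4, 0, R4, (0, 1))
(5, 0, R8, (0, 1))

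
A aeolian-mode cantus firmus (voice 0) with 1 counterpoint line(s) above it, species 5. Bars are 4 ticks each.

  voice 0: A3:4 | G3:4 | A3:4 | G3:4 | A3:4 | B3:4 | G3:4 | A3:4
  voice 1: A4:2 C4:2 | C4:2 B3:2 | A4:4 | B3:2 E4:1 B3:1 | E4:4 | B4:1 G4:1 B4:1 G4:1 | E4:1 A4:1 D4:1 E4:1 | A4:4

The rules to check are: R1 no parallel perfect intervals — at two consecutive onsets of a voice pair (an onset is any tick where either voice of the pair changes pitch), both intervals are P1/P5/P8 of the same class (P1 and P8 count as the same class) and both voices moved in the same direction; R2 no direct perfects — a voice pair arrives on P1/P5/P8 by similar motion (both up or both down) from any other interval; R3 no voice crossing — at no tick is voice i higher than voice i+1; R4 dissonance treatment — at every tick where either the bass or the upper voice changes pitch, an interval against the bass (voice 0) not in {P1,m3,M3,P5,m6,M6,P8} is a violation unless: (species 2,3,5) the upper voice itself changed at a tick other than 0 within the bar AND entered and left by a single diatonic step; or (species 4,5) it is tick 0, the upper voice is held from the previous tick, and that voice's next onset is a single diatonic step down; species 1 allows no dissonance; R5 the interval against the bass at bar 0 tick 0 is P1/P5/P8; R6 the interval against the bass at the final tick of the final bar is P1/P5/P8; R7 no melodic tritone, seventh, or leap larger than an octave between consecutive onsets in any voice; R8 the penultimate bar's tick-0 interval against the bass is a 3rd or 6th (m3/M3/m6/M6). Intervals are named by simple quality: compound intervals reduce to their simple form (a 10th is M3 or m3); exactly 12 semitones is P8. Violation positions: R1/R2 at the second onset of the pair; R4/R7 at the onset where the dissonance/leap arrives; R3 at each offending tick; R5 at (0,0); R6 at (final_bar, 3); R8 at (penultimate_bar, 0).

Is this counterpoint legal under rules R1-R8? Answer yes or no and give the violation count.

bar 0: v0=A3 v1=A4 (P8)
bar 1: v0=G3 v1=C4 (P4)
bar 2: v0=A3 v1=A4 (P8)
bar 3: v0=G3 v1=B3 (M3)
bar 4: v0=A3 v1=E4 (P5)
bar 5: v0=B3 v1=B4 (P8)
bar 6: v0=G3 v1=E4 (M6)
bar 7: v0=A3 v1=A4 (P8)
  R2 @ bar2.0: G3/B3 M3 -> A3/A4 P8 similar
  R7 @ bar2.0: B3->A4 leap 10st
  R7 @ bar3.0: A4->B3 leap 10st
  R2 @ bar4.0: G3/B3 M3 -> A3/E4 P5 similar
  R2 @ bar5.0: A3/E4 P5 -> B3/B4 P8 similar
  R4 @ bar6.1: G3/A4 M2 untreated
  R2 @ bar7.0: G3/E4 M6 -> A3/A4 P8 similar

No (7 violations)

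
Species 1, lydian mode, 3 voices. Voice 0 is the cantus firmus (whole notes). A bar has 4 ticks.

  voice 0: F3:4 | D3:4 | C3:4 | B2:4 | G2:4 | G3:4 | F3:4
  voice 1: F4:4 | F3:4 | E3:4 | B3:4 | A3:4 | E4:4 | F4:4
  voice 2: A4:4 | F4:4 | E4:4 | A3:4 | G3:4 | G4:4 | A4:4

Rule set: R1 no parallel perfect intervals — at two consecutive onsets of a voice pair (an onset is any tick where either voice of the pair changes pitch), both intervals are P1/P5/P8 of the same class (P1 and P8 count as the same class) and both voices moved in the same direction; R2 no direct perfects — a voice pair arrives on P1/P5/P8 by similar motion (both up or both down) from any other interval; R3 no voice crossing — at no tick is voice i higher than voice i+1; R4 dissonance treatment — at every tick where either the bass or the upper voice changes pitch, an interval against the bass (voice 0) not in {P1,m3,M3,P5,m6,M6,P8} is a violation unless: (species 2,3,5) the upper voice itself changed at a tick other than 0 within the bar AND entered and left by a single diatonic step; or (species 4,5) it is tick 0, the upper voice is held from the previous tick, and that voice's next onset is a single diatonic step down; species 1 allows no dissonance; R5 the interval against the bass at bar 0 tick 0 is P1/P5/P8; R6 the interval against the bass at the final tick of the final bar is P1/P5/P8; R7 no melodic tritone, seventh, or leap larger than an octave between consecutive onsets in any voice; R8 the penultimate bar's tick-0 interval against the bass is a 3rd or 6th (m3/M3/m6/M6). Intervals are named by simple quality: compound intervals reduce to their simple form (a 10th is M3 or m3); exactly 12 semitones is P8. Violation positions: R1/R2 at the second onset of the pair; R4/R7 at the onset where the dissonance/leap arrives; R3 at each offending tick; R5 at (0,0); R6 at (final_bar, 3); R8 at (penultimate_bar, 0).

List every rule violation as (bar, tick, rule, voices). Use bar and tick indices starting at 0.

(0, 0, R5, (0, 2))
(1, 0, R2, (1, 2))
(2, 0, R1, (1, 2))
(3, 0, R3, (1, 2))
(3, 0, R4, (0, 2))
(3, 1, R3, (1, 2))
(3, 2, R3, (1, 2))
(3, 3, R3, (1, 2))
(4, 0, R2, (0, 2))
(4, 0, R3, (1, 2))
(4, 0, R4, (0, 1))
(4, 1, R3, (1, 2))
(4, 2, R3, (1, 2))
(4, 3, R3, (1, 2))
(5, 0, R1, (0, 2))
(5, 0, R8, (0, 2))
(6, 3, R6, (0, 2))

bar 0: v0=F3 v1=F4 v2=A4 downbeat M3
bar 1: v0=D3 v1=F3 v2=F4 downbeat m3
bar 2: v0=C3 v1=E3 v2=E4 downbeat M3
bar 3: v0=B2 v1=B3 v2=A3 downbeat m7
bar 4: v0=G2 v1=A3 v2=G3 downbeat P8
bar 5: v0=G3 v1=E4 v2=G4 downbeat P8
bar 6: v0=F3 v1=F4 v2=A4 downbeat M3
  -> R5 @ bar 0 tick 0 v(0, 2): opens on M3
  -> R2 @ bar 1 tick 0 v(1, 2): F4/A4 M3 -> F3/F4 P8 similar
  -> R1 @ bar 2 tick 0 v(1, 2): F3/F4 P8 -> E3/E4 P8 similar
  -> R3 @ bar 3 tick 0 v(1, 2): B3 above A3
  -> R4 @ bar 3 tick 0 v(0, 2): B2/A3 m7 untreated
  -> R3 @ bar 3 tick 1 v(1, 2): B3 above A3
  -> R3 @ bar 3 tick 2 v(1, 2): B3 above A3
  -> R3 @ bar 3 tick 3 v(1, 2): B3 above A3
  -> R2 @ bar 4 tick 0 v(0, 2): B2/A3 m7 -> G2/G3 P8 similar
  -> R3 @ bar 4 tick 0 v(1, 2): A3 above G3
  -> R4 @ bar 4 tick 0 v(0, 1): G2/A3 M2 untreated
  -> R3 @ bar 4 tick 1 v(1, 2): A3 above G3
  -> R3 @ bar 4 tick 2 v(1, 2): A3 above G3
  -> R3 @ bar 4 tick 3 v(1, 2): A3 above G3
  -> R1 @ bar 5 tick 0 v(0, 2): G2/G3 P8 -> G3/G4 P8 similar
  -> R8 @ bar 5 tick 0 v(0, 2): penult P8 not 3rd/6th
  -> R6 @ bar 6 tick 3 v(0, 2): closes on M3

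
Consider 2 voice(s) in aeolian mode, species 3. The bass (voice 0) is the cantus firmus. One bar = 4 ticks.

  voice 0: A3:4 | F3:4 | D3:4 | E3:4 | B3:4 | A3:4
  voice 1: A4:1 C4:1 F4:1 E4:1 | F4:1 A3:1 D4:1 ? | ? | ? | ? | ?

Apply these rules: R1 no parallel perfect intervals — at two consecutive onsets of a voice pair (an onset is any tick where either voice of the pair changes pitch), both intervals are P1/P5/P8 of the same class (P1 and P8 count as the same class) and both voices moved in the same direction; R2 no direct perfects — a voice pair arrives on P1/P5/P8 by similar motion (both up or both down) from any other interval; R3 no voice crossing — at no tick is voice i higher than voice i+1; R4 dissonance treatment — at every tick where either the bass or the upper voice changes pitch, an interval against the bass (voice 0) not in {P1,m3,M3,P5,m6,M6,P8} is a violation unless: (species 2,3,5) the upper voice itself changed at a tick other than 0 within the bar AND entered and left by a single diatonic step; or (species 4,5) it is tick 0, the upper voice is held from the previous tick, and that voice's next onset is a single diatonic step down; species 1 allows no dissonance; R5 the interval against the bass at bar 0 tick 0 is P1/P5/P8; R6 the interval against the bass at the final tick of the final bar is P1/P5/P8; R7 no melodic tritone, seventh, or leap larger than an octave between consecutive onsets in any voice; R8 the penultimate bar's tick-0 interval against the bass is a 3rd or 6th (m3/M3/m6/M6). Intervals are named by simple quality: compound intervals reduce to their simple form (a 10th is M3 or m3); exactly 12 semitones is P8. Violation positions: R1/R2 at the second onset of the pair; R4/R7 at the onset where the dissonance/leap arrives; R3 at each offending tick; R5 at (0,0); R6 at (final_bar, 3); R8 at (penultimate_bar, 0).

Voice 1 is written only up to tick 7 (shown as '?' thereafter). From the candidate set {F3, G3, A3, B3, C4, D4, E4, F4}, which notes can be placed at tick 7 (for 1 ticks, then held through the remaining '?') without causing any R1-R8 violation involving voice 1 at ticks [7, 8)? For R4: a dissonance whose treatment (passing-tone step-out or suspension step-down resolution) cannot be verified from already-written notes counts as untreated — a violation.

{A3, C4, D4, F3, F4}

F3: legal
G3: violates R4
A3: legal
B3: violates R4
C4: legal
D4: legal
E4: violates R4
F4: legal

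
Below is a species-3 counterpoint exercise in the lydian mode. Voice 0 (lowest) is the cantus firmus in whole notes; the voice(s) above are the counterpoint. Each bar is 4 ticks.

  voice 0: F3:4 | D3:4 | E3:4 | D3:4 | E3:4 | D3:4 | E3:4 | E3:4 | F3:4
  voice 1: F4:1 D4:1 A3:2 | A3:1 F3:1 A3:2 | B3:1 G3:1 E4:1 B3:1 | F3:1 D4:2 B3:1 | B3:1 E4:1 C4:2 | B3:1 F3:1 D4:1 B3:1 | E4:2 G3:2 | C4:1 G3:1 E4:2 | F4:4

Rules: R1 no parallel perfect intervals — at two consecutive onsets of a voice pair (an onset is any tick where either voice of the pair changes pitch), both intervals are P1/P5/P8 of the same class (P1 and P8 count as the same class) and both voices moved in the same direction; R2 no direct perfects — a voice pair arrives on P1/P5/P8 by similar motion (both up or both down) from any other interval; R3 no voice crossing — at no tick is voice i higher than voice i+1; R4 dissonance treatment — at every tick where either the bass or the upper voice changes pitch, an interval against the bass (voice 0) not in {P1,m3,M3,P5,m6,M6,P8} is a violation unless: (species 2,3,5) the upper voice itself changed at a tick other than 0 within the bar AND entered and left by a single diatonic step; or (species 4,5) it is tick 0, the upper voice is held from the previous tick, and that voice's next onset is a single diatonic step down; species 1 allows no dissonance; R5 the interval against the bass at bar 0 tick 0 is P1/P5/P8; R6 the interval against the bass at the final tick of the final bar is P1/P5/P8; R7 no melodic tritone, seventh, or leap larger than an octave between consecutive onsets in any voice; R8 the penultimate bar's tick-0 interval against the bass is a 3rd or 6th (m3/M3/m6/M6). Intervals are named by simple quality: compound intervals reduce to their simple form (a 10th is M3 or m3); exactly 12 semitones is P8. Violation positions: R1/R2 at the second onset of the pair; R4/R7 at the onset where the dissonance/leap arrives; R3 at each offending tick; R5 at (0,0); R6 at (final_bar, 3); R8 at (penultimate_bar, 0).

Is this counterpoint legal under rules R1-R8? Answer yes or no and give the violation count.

bar 0: v0=F3 v1=F4 (P8)
bar 1: v0=D3 v1=A3 (P5)
bar 2: v0=E3 v1=B3 (P5)
bar 3: v0=D3 v1=F3 (m3)
bar 4: v0=E3 v1=B3 (P5)
bar 5: v0=D3 v1=B3 (M6)
bar 6: v0=E3 v1=E4 (P8)
bar 7: v0=E3 v1=C4 (m6)
bar 8: v0=F3 v1=F4 (P8)
  R1 @ bar2.0: D3/A3 P5 -> E3/B3 P5 similar
  R7 @ bar3.0: B3->F3 leap 6st
  R7 @ bar5.1: B3->F3 leap 6st
  R2 @ bar6.0: D3/B3 M6 -> E3/E4 P8 similar
  R1 @ bar8.0: E3/E4 P8 -> F3/F4 P8 similar

No (5 violations)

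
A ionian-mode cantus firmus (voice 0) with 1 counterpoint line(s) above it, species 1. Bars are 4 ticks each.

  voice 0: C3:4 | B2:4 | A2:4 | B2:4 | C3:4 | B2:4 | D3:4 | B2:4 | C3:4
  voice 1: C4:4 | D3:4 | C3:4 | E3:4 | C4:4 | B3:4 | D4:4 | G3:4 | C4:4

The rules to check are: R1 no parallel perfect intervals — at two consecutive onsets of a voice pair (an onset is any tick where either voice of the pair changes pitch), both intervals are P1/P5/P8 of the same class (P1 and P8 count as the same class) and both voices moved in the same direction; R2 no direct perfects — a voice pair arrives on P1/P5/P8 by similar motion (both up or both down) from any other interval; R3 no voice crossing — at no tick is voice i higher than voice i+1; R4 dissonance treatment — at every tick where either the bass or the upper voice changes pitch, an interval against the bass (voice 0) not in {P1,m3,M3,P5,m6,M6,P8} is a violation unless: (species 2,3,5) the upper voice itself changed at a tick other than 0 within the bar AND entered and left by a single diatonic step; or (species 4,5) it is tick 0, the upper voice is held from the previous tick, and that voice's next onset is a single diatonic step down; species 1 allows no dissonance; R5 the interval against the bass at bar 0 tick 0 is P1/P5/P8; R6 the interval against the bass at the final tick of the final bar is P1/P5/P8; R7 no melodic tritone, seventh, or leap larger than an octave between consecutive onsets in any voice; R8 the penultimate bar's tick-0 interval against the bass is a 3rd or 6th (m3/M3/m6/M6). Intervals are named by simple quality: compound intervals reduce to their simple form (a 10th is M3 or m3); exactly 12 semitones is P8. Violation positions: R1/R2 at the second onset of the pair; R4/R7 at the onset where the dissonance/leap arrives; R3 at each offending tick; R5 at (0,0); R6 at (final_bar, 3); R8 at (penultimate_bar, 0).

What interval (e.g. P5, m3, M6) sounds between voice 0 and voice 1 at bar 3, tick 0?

P4

voice 0=B2 voice 1=E3 -> P4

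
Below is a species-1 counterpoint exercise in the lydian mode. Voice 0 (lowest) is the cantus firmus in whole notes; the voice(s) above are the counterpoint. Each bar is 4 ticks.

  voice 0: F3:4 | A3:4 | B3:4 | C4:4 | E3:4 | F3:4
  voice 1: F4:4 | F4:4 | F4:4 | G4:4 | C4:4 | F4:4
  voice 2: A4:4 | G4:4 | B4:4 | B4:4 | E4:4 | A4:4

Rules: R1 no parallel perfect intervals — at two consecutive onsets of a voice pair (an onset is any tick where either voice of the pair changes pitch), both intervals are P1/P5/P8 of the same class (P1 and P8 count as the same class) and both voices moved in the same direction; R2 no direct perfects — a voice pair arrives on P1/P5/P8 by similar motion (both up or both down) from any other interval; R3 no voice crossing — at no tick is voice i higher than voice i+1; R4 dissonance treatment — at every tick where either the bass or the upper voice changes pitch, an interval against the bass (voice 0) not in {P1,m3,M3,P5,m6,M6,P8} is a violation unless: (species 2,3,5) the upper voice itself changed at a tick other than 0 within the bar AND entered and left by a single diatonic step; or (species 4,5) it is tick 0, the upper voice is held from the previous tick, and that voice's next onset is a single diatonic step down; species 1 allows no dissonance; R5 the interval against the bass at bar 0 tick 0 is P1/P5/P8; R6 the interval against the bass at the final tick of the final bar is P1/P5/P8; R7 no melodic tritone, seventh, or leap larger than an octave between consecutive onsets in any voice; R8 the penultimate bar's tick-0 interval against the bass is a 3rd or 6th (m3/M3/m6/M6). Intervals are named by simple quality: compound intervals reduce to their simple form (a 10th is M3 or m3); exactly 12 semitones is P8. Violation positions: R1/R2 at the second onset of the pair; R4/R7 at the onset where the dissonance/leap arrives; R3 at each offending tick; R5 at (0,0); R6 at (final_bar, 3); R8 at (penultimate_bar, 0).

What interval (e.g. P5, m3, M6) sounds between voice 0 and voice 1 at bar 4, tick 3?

voice 0=E3 voice 1=C4 -> m6

m6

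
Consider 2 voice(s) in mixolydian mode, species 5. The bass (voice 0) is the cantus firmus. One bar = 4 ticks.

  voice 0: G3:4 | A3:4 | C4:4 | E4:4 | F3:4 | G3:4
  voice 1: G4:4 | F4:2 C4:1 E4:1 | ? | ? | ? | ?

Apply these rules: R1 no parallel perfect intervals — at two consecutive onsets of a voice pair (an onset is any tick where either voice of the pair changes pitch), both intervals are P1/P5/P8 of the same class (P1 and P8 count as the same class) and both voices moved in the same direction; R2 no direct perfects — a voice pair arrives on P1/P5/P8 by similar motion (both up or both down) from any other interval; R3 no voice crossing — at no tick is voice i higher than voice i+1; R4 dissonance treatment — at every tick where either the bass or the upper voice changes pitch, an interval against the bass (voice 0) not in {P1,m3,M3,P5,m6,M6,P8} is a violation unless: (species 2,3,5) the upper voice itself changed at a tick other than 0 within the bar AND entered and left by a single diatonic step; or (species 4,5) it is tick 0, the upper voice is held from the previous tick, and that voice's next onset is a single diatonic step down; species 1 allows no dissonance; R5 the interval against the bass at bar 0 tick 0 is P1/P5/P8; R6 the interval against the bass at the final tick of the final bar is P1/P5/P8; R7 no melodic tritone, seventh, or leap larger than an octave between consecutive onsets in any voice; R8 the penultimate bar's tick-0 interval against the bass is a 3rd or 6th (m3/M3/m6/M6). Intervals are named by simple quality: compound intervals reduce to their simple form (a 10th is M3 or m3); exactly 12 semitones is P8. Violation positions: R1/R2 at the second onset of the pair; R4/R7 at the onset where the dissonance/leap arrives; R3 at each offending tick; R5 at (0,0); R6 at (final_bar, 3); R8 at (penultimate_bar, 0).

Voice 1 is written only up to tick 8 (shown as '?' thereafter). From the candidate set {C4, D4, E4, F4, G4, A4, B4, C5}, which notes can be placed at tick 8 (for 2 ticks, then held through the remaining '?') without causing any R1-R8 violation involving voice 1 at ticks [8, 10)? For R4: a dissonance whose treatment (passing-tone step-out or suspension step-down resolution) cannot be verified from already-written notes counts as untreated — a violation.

C4: legal
D4: violates R4
E4: legal
F4: violates R4
G4: violates R1
A4: legal
B4: violates R4
C5: violates R2

{A4, C4, E4}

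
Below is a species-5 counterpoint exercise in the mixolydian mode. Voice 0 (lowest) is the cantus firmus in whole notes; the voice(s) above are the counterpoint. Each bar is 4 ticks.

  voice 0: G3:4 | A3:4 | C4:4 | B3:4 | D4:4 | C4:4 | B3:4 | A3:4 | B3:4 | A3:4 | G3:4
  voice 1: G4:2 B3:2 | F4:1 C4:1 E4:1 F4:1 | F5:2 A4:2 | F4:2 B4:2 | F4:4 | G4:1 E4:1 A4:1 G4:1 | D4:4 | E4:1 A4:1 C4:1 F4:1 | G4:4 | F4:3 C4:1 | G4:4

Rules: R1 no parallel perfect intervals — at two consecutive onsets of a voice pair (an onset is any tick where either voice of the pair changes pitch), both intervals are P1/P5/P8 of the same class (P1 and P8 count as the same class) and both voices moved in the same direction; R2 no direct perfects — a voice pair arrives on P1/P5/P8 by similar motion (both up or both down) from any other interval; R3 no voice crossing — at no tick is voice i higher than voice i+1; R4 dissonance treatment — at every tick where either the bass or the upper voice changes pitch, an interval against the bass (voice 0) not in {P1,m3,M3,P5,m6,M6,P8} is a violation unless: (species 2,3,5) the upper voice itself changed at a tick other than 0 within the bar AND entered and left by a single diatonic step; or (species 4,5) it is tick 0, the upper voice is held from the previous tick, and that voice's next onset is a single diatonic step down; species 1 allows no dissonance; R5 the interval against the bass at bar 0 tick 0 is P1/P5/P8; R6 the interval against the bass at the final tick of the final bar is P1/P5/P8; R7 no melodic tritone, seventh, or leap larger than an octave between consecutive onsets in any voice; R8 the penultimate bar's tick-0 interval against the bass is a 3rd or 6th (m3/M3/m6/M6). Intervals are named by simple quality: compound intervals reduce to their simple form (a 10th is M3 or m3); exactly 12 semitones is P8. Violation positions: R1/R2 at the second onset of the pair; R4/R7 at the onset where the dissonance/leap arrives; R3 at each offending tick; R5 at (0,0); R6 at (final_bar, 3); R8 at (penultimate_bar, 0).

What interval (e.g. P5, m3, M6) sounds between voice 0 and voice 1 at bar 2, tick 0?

P4

voice 0=C4 voice 1=F5 -> P4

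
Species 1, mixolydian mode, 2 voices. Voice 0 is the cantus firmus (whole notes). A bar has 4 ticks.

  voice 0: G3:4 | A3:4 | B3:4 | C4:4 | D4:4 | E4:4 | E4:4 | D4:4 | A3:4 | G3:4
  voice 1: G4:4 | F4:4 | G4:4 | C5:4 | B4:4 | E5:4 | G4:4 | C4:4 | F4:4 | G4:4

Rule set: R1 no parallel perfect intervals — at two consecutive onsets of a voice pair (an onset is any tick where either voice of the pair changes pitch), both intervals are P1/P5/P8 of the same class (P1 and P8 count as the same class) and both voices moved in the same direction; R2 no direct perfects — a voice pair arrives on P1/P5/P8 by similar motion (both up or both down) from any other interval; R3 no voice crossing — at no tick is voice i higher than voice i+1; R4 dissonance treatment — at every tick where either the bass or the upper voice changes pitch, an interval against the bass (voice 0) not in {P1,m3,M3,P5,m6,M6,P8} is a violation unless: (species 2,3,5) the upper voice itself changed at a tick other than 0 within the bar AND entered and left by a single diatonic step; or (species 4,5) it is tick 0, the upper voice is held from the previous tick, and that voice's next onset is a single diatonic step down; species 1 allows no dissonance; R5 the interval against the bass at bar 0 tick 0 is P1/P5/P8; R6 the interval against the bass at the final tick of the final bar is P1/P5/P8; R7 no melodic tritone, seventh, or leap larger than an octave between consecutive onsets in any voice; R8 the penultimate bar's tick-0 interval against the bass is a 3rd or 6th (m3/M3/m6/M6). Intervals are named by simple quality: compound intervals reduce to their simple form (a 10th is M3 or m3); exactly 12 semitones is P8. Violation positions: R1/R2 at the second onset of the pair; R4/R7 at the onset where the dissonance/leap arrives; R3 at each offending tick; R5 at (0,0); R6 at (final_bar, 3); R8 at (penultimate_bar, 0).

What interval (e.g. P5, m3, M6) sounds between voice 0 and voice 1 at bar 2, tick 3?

voice 0=B3 voice 1=G4 -> m6

m6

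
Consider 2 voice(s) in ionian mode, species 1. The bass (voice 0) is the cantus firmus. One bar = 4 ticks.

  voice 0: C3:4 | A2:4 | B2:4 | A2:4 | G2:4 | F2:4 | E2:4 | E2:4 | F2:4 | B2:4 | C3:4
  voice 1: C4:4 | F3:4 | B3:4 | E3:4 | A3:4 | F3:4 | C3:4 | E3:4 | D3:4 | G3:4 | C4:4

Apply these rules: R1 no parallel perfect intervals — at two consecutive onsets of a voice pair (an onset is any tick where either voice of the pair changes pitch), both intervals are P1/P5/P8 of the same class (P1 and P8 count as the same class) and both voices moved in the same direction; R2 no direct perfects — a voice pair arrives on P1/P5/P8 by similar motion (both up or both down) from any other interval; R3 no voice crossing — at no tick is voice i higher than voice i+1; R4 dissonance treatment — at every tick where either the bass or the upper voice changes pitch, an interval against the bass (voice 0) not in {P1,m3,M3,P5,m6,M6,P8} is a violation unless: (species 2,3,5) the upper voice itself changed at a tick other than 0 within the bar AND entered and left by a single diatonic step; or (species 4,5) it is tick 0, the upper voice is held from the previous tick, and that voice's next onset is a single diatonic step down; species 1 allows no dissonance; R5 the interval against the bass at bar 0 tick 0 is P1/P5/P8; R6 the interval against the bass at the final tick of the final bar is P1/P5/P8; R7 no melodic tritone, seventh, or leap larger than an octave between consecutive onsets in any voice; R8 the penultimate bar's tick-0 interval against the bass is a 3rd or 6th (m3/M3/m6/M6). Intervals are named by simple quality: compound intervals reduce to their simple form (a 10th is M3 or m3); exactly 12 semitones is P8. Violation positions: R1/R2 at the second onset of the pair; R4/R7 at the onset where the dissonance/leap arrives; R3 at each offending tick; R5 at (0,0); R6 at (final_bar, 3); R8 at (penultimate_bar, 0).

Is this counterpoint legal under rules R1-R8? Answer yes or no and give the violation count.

No (7 violations)

bar 0: v0=C3 v1=C4 (P8)
bar 1: v0=A2 v1=F3 (m6)
bar 2: v0=B2 v1=B3 (P8)
bar 3: v0=A2 v1=E3 (P5)
bar 4: v0=G2 v1=A3 (M2)
bar 5: v0=F2 v1=F3 (P8)
bar 6: v0=E2 v1=C3 (m6)
bar 7: v0=E2 v1=E3 (P8)
bar 8: v0=F2 v1=D3 (M6)
bar 9: v0=B2 v1=G3 (m6)
bar 10: v0=C3 v1=C4 (P8)
  R2 @ bar2.0: A2/F3 m6 -> B2/B3 P8 similar
  R7 @ bar2.0: F3->B3 leap 6st
  R2 @ bar3.0: B2/B3 P8 -> A2/E3 P5 similar
  R4 @ bar4.0: G2/A3 M2 untreated
  R2 @ bar5.0: G2/A3 M2 -> F2/F3 P8 similar
  R7 @ bar9.0: F2->B2 leap 6st
  R2 @ bar10.0: B2/G3 m6 -> C3/C4 P8 similar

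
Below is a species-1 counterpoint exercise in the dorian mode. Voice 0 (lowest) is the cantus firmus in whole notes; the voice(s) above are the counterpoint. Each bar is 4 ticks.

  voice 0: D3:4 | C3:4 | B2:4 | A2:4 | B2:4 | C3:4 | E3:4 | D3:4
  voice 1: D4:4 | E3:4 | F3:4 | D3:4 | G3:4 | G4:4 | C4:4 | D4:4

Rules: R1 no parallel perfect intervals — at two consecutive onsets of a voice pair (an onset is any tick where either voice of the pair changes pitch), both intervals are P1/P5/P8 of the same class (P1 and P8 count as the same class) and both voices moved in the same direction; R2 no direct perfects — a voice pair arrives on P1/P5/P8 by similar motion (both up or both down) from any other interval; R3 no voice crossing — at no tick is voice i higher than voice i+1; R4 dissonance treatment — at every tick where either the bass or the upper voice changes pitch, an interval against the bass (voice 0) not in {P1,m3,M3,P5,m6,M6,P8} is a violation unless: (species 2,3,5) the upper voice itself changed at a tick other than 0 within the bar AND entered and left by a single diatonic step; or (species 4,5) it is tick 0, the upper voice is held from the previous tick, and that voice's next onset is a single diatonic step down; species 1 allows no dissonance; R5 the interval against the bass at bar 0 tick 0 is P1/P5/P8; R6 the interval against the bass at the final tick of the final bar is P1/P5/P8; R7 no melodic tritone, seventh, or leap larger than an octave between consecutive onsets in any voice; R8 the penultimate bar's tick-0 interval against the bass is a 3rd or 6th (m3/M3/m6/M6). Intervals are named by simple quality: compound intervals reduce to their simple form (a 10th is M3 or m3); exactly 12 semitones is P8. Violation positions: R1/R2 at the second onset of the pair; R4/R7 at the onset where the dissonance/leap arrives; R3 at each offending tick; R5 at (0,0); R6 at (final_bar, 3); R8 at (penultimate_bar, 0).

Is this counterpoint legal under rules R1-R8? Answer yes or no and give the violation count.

bar 0: v0=D3 v1=D4 (P8)
bar 1: v0=C3 v1=E3 (M3)
bar 2: v0=B2 v1=F3 (TT)
bar 3: v0=A2 v1=D3 (P4)
bar 4: v0=B2 v1=G3 (m6)
bar 5: v0=C3 v1=G4 (P5)
bar 6: v0=E3 v1=C4 (m6)
bar 7: v0=D3 v1=D4 (P8)
  R7 @ bar1.0: D4->E3 leap 10st
  R4 @ bar2.0: B2/F3 TT untreated
  R4 @ bar3.0: A2/D3 P4 untreated
  R2 @ bar5.0: B2/G3 m6 -> C3/G4 P5 similar

No (4 violations)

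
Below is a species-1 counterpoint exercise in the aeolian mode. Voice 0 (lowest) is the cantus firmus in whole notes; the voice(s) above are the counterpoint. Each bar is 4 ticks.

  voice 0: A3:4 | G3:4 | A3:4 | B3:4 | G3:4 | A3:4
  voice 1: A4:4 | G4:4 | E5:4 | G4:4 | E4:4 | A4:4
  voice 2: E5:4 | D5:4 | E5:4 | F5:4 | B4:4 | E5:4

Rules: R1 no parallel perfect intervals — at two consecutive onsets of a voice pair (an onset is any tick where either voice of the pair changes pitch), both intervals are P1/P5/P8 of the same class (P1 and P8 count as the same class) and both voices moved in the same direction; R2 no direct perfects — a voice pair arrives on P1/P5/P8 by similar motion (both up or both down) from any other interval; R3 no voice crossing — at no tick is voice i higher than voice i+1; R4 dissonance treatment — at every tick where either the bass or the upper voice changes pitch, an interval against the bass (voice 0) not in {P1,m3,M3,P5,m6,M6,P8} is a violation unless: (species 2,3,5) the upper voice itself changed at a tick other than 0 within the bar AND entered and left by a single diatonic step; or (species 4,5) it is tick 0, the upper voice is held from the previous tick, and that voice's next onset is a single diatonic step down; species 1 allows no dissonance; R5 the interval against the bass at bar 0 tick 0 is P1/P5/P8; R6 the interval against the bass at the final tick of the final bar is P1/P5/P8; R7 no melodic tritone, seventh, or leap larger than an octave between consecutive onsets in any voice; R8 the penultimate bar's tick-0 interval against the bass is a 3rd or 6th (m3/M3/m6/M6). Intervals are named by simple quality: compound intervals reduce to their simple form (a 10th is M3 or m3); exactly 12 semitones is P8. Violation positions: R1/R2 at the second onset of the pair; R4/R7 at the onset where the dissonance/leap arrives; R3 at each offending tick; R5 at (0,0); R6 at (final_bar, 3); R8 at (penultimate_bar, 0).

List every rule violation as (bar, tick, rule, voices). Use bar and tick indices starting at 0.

(1, 0, R1, (0, 1))
(1, 0, R1, (0, 2))
(1, 0, R1, (1, 2))
(2, 0, R1, (0, 2))
(2, 0, R2, (0, 1))
(2, 0, R2, (1, 2))
(3, 0, R4, (0, 2))
(4, 0, R2, (1, 2))
(4, 0, R7, (2,))
(5, 0, R1, (1, 2))
(5, 0, R2, (0, 1))
(5, 0, R2, (0, 2))

bar 0: v0=A3 v1=A4 v2=E5 downbeat P5
bar 1: v0=G3 v1=G4 v2=D5 downbeat P5
bar 2: v0=A3 v1=E5 v2=E5 downbeat P5
bar 3: v0=B3 v1=G4 v2=F5 downbeat TT
bar 4: v0=G3 v1=E4 v2=B4 downbeat M3
bar 5: v0=A3 v1=A4 v2=E5 downbeat P5
  -> R1 @ bar 1 tick 0 v(0, 1): A3/A4 P8 -> G3/G4 P8 similar
  -> R1 @ bar 1 tick 0 v(0, 2): A3/E5 P5 -> G3/D5 P5 similar
  -> R1 @ bar 1 tick 0 v(1, 2): A4/E5 P5 -> G4/D5 P5 similar
  -> R1 @ bar 2 tick 0 v(0, 2): G3/D5 P5 -> A3/E5 P5 similar
  -> R2 @ bar 2 tick 0 v(0, 1): G3/G4 P8 -> A3/E5 P5 similar
  -> R2 @ bar 2 tick 0 v(1, 2): G4/D5 P5 -> E5/E5 P1 similar
  -> R4 @ bar 3 tick 0 v(0, 2): B3/F5 TT untreated
  -> R2 @ bar 4 tick 0 v(1, 2): G4/F5 m7 -> E4/B4 P5 similar
  -> R7 @ bar 4 tick 0 v(2,): F5->B4 leap 6st
  -> R1 @ bar 5 tick 0 v(1, 2): E4/B4 P5 -> A4/E5 P5 similar
  -> R2 @ bar 5 tick 0 v(0, 1): G3/E4 M6 -> A3/A4 P8 similar
  -> R2 @ bar 5 tick 0 v(0, 2): G3/B4 M3 -> A3/E5 P5 similar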